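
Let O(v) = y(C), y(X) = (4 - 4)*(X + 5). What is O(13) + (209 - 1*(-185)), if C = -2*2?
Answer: 394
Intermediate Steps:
C = -4
y(X) = 0 (y(X) = 0*(5 + X) = 0)
O(v) = 0
O(13) + (209 - 1*(-185)) = 0 + (209 - 1*(-185)) = 0 + (209 + 185) = 0 + 394 = 394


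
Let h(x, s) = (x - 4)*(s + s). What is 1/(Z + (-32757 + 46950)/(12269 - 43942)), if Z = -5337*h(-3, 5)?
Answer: 1667/622773783 ≈ 2.6767e-6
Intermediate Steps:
h(x, s) = 2*s*(-4 + x) (h(x, s) = (-4 + x)*(2*s) = 2*s*(-4 + x))
Z = 373590 (Z = -10674*5*(-4 - 3) = -10674*5*(-7) = -5337*(-70) = 373590)
1/(Z + (-32757 + 46950)/(12269 - 43942)) = 1/(373590 + (-32757 + 46950)/(12269 - 43942)) = 1/(373590 + 14193/(-31673)) = 1/(373590 + 14193*(-1/31673)) = 1/(373590 - 747/1667) = 1/(622773783/1667) = 1667/622773783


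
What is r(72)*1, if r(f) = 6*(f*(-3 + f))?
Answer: 29808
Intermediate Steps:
r(f) = 6*f*(-3 + f)
r(72)*1 = (6*72*(-3 + 72))*1 = (6*72*69)*1 = 29808*1 = 29808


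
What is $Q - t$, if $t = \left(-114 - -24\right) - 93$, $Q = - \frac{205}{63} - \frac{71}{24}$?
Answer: $\frac{89101}{504} \approx 176.79$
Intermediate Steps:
$Q = - \frac{3131}{504}$ ($Q = \left(-205\right) \frac{1}{63} - \frac{71}{24} = - \frac{205}{63} - \frac{71}{24} = - \frac{3131}{504} \approx -6.2123$)
$t = -183$ ($t = \left(-114 + 24\right) - 93 = -90 - 93 = -183$)
$Q - t = - \frac{3131}{504} - -183 = - \frac{3131}{504} + 183 = \frac{89101}{504}$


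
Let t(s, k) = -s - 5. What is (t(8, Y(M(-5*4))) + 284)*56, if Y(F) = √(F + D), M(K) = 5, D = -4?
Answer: 15176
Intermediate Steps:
Y(F) = √(-4 + F) (Y(F) = √(F - 4) = √(-4 + F))
t(s, k) = -5 - s
(t(8, Y(M(-5*4))) + 284)*56 = ((-5 - 1*8) + 284)*56 = ((-5 - 8) + 284)*56 = (-13 + 284)*56 = 271*56 = 15176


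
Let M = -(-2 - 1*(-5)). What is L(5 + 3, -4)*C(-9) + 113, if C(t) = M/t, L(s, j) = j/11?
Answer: 3725/33 ≈ 112.88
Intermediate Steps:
L(s, j) = j/11 (L(s, j) = j*(1/11) = j/11)
M = -3 (M = -(-2 + 5) = -1*3 = -3)
C(t) = -3/t
L(5 + 3, -4)*C(-9) + 113 = ((1/11)*(-4))*(-3/(-9)) + 113 = -(-12)*(-1)/(11*9) + 113 = -4/11*⅓ + 113 = -4/33 + 113 = 3725/33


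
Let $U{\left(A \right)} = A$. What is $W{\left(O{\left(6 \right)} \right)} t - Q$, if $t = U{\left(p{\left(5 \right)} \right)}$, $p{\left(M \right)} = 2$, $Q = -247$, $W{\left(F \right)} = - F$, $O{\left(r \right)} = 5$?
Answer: $237$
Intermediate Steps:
$t = 2$
$W{\left(O{\left(6 \right)} \right)} t - Q = \left(-1\right) 5 \cdot 2 - -247 = \left(-5\right) 2 + 247 = -10 + 247 = 237$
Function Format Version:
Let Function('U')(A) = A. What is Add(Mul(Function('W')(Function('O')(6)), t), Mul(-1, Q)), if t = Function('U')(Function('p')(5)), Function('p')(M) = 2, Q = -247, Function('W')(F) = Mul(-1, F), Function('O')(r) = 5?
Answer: 237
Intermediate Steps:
t = 2
Add(Mul(Function('W')(Function('O')(6)), t), Mul(-1, Q)) = Add(Mul(Mul(-1, 5), 2), Mul(-1, -247)) = Add(Mul(-5, 2), 247) = Add(-10, 247) = 237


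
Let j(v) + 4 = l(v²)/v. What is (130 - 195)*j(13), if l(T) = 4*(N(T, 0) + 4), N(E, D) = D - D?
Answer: 180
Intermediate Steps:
N(E, D) = 0
l(T) = 16 (l(T) = 4*(0 + 4) = 4*4 = 16)
j(v) = -4 + 16/v
(130 - 195)*j(13) = (130 - 195)*(-4 + 16/13) = -65*(-4 + 16*(1/13)) = -65*(-4 + 16/13) = -65*(-36/13) = 180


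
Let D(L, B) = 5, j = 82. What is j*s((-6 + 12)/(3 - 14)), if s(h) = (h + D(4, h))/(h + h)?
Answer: -2009/6 ≈ -334.83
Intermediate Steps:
s(h) = (5 + h)/(2*h) (s(h) = (h + 5)/(h + h) = (5 + h)/((2*h)) = (5 + h)*(1/(2*h)) = (5 + h)/(2*h))
j*s((-6 + 12)/(3 - 14)) = 82*((5 + (-6 + 12)/(3 - 14))/(2*(((-6 + 12)/(3 - 14))))) = 82*((5 + 6/(-11))/(2*((6/(-11))))) = 82*((5 + 6*(-1/11))/(2*((6*(-1/11))))) = 82*((5 - 6/11)/(2*(-6/11))) = 82*((1/2)*(-11/6)*(49/11)) = 82*(-49/12) = -2009/6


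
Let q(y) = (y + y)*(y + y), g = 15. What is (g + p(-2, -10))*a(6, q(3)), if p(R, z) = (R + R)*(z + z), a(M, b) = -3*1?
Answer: -285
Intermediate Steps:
q(y) = 4*y**2 (q(y) = (2*y)*(2*y) = 4*y**2)
a(M, b) = -3
p(R, z) = 4*R*z (p(R, z) = (2*R)*(2*z) = 4*R*z)
(g + p(-2, -10))*a(6, q(3)) = (15 + 4*(-2)*(-10))*(-3) = (15 + 80)*(-3) = 95*(-3) = -285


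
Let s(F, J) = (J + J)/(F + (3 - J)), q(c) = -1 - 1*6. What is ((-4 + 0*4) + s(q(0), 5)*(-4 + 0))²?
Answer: 16/81 ≈ 0.19753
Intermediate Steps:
q(c) = -7 (q(c) = -1 - 6 = -7)
s(F, J) = 2*J/(3 + F - J) (s(F, J) = (2*J)/(3 + F - J) = 2*J/(3 + F - J))
((-4 + 0*4) + s(q(0), 5)*(-4 + 0))² = ((-4 + 0*4) + (2*5/(3 - 7 - 1*5))*(-4 + 0))² = ((-4 + 0) + (2*5/(3 - 7 - 5))*(-4))² = (-4 + (2*5/(-9))*(-4))² = (-4 + (2*5*(-⅑))*(-4))² = (-4 - 10/9*(-4))² = (-4 + 40/9)² = (4/9)² = 16/81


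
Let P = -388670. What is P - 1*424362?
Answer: -813032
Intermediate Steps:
P - 1*424362 = -388670 - 1*424362 = -388670 - 424362 = -813032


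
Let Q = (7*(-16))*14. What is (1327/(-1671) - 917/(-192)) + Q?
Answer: -55754117/35648 ≈ -1564.0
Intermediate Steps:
Q = -1568 (Q = -112*14 = -1568)
(1327/(-1671) - 917/(-192)) + Q = (1327/(-1671) - 917/(-192)) - 1568 = (1327*(-1/1671) - 917*(-1/192)) - 1568 = (-1327/1671 + 917/192) - 1568 = 141947/35648 - 1568 = -55754117/35648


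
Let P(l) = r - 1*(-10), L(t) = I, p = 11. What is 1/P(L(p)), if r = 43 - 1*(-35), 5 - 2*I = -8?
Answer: 1/88 ≈ 0.011364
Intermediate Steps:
I = 13/2 (I = 5/2 - 1/2*(-8) = 5/2 + 4 = 13/2 ≈ 6.5000)
L(t) = 13/2
r = 78 (r = 43 + 35 = 78)
P(l) = 88 (P(l) = 78 - 1*(-10) = 78 + 10 = 88)
1/P(L(p)) = 1/88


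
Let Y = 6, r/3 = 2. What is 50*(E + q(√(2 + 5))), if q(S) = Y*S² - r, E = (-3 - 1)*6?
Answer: 600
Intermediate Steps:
r = 6 (r = 3*2 = 6)
E = -24 (E = -4*6 = -24)
q(S) = -6 + 6*S² (q(S) = 6*S² - 1*6 = 6*S² - 6 = -6 + 6*S²)
50*(E + q(√(2 + 5))) = 50*(-24 + (-6 + 6*(√(2 + 5))²)) = 50*(-24 + (-6 + 6*(√7)²)) = 50*(-24 + (-6 + 6*7)) = 50*(-24 + (-6 + 42)) = 50*(-24 + 36) = 50*12 = 600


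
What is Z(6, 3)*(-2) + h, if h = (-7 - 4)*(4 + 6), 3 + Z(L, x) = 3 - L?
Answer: -98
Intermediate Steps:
Z(L, x) = -L (Z(L, x) = -3 + (3 - L) = -L)
h = -110 (h = -11*10 = -110)
Z(6, 3)*(-2) + h = -1*6*(-2) - 110 = -6*(-2) - 110 = 12 - 110 = -98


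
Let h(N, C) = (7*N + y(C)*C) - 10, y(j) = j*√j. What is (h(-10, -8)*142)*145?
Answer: -1647200 + 2635520*I*√2 ≈ -1.6472e+6 + 3.7272e+6*I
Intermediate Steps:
y(j) = j^(3/2)
h(N, C) = -10 + C^(5/2) + 7*N (h(N, C) = (7*N + C^(3/2)*C) - 10 = (7*N + C^(5/2)) - 10 = (C^(5/2) + 7*N) - 10 = -10 + C^(5/2) + 7*N)
(h(-10, -8)*142)*145 = ((-10 + (-8)^(5/2) + 7*(-10))*142)*145 = ((-10 + 128*I*√2 - 70)*142)*145 = ((-80 + 128*I*√2)*142)*145 = (-11360 + 18176*I*√2)*145 = -1647200 + 2635520*I*√2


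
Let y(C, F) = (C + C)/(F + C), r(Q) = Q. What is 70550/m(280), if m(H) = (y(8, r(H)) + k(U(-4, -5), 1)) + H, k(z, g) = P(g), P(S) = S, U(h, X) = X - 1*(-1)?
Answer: 1269900/5059 ≈ 251.02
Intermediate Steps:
U(h, X) = 1 + X (U(h, X) = X + 1 = 1 + X)
k(z, g) = g
y(C, F) = 2*C/(C + F) (y(C, F) = (2*C)/(C + F) = 2*C/(C + F))
m(H) = 1 + H + 16/(8 + H) (m(H) = (2*8/(8 + H) + 1) + H = (16/(8 + H) + 1) + H = (1 + 16/(8 + H)) + H = 1 + H + 16/(8 + H))
70550/m(280) = 70550/(((16 + (1 + 280)*(8 + 280))/(8 + 280))) = 70550/(((16 + 281*288)/288)) = 70550/(((16 + 80928)/288)) = 70550/(((1/288)*80944)) = 70550/(5059/18) = 70550*(18/5059) = 1269900/5059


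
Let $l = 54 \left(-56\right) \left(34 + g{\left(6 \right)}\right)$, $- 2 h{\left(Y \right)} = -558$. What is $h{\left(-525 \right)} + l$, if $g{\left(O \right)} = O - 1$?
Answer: $-117657$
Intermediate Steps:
$g{\left(O \right)} = -1 + O$
$h{\left(Y \right)} = 279$ ($h{\left(Y \right)} = \left(- \frac{1}{2}\right) \left(-558\right) = 279$)
$l = -117936$ ($l = 54 \left(-56\right) \left(34 + \left(-1 + 6\right)\right) = - 3024 \left(34 + 5\right) = \left(-3024\right) 39 = -117936$)
$h{\left(-525 \right)} + l = 279 - 117936 = -117657$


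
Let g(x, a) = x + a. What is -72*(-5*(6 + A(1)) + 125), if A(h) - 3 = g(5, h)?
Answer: -3600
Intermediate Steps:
g(x, a) = a + x
A(h) = 8 + h (A(h) = 3 + (h + 5) = 3 + (5 + h) = 8 + h)
-72*(-5*(6 + A(1)) + 125) = -72*(-5*(6 + (8 + 1)) + 125) = -72*(-5*(6 + 9) + 125) = -72*(-5*15 + 125) = -72*(-75 + 125) = -72*50 = -3600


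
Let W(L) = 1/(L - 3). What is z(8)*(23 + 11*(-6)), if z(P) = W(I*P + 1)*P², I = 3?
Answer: -1376/11 ≈ -125.09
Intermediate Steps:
W(L) = 1/(-3 + L)
z(P) = P²/(-2 + 3*P) (z(P) = P²/(-3 + (3*P + 1)) = P²/(-3 + (1 + 3*P)) = P²/(-2 + 3*P))
z(8)*(23 + 11*(-6)) = (8²/(-2 + 3*8))*(23 + 11*(-6)) = (64/(-2 + 24))*(23 - 66) = (64/22)*(-43) = (64*(1/22))*(-43) = (32/11)*(-43) = -1376/11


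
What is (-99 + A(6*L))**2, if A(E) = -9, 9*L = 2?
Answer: 11664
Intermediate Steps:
L = 2/9 (L = (1/9)*2 = 2/9 ≈ 0.22222)
(-99 + A(6*L))**2 = (-99 - 9)**2 = (-108)**2 = 11664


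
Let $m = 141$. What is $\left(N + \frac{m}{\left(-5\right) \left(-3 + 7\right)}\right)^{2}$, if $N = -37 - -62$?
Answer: $\frac{128881}{400} \approx 322.2$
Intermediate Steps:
$N = 25$ ($N = -37 + 62 = 25$)
$\left(N + \frac{m}{\left(-5\right) \left(-3 + 7\right)}\right)^{2} = \left(25 + \frac{141}{\left(-5\right) \left(-3 + 7\right)}\right)^{2} = \left(25 + \frac{141}{\left(-5\right) 4}\right)^{2} = \left(25 + \frac{141}{-20}\right)^{2} = \left(25 + 141 \left(- \frac{1}{20}\right)\right)^{2} = \left(25 - \frac{141}{20}\right)^{2} = \left(\frac{359}{20}\right)^{2} = \frac{128881}{400}$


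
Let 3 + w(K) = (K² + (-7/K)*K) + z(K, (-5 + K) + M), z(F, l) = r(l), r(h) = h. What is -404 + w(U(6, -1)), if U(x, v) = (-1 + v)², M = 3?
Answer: -396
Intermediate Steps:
z(F, l) = l
w(K) = -12 + K + K² (w(K) = -3 + ((K² + (-7/K)*K) + ((-5 + K) + 3)) = -3 + ((K² - 7) + (-2 + K)) = -3 + ((-7 + K²) + (-2 + K)) = -3 + (-9 + K + K²) = -12 + K + K²)
-404 + w(U(6, -1)) = -404 + (-12 + (-1 - 1)² + ((-1 - 1)²)²) = -404 + (-12 + (-2)² + ((-2)²)²) = -404 + (-12 + 4 + 4²) = -404 + (-12 + 4 + 16) = -404 + 8 = -396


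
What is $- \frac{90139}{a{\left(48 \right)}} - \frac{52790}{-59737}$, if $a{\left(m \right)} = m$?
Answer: $- \frac{5382099523}{2867376} \approx -1877.0$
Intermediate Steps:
$- \frac{90139}{a{\left(48 \right)}} - \frac{52790}{-59737} = - \frac{90139}{48} - \frac{52790}{-59737} = \left(-90139\right) \frac{1}{48} - - \frac{52790}{59737} = - \frac{90139}{48} + \frac{52790}{59737} = - \frac{5382099523}{2867376}$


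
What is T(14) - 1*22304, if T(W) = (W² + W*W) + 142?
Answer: -21770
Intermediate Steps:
T(W) = 142 + 2*W² (T(W) = (W² + W²) + 142 = 2*W² + 142 = 142 + 2*W²)
T(14) - 1*22304 = (142 + 2*14²) - 1*22304 = (142 + 2*196) - 22304 = (142 + 392) - 22304 = 534 - 22304 = -21770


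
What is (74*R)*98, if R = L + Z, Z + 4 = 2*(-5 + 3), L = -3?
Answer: -79772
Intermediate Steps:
Z = -8 (Z = -4 + 2*(-5 + 3) = -4 + 2*(-2) = -4 - 4 = -8)
R = -11 (R = -3 - 8 = -11)
(74*R)*98 = (74*(-11))*98 = -814*98 = -79772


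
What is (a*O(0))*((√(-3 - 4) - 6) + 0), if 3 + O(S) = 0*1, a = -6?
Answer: -108 + 18*I*√7 ≈ -108.0 + 47.624*I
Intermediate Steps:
O(S) = -3 (O(S) = -3 + 0*1 = -3 + 0 = -3)
(a*O(0))*((√(-3 - 4) - 6) + 0) = (-6*(-3))*((√(-3 - 4) - 6) + 0) = 18*((√(-7) - 6) + 0) = 18*((I*√7 - 6) + 0) = 18*((-6 + I*√7) + 0) = 18*(-6 + I*√7) = -108 + 18*I*√7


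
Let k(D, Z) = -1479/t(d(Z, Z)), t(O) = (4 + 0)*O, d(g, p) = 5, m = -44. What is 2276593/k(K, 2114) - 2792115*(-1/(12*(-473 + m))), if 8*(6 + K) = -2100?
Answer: -95536399175/3058572 ≈ -31236.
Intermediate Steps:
t(O) = 4*O
K = -537/2 (K = -6 + (1/8)*(-2100) = -6 - 525/2 = -537/2 ≈ -268.50)
k(D, Z) = -1479/20 (k(D, Z) = -1479/(4*5) = -1479/20)
2276593/k(K, 2114) - 2792115*(-1/(12*(-473 + m))) = 2276593/(-1479/20) - 2792115*(-1/(12*(-473 - 44))) = 2276593*(-20/1479) - 2792115/((-517*(-12))) = -45531860/1479 - 2792115/6204 = -45531860/1479 - 2792115*1/6204 = -45531860/1479 - 930705/2068 = -95536399175/3058572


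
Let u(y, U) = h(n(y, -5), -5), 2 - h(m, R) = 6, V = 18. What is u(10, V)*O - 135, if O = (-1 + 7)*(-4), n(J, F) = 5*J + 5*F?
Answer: -39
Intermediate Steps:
n(J, F) = 5*F + 5*J
h(m, R) = -4 (h(m, R) = 2 - 1*6 = 2 - 6 = -4)
u(y, U) = -4
O = -24 (O = 6*(-4) = -24)
u(10, V)*O - 135 = -4*(-24) - 135 = 96 - 135 = -39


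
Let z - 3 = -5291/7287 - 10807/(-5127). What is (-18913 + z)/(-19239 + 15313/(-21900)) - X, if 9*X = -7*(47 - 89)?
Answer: -166253774951964914/5247267751855479 ≈ -31.684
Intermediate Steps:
X = 98/3 (X = (-7*(47 - 89))/9 = (-7*(-42))/9 = (⅑)*294 = 98/3 ≈ 32.667)
z = 54568333/12453483 (z = 3 + (-5291/7287 - 10807/(-5127)) = 3 + (-5291*1/7287 - 10807*(-1/5127)) = 3 + (-5291/7287 + 10807/5127) = 3 + 17207884/12453483 = 54568333/12453483 ≈ 4.3818)
(-18913 + z)/(-19239 + 15313/(-21900)) - X = (-18913 + 54568333/12453483)/(-19239 + 15313/(-21900)) - 1*98/3 = -235478155646/(12453483*(-19239 + 15313*(-1/21900))) - 98/3 = -235478155646/(12453483*(-19239 - 15313/21900)) - 98/3 = -235478155646/(12453483*(-421349413/21900)) - 98/3 = -235478155646/12453483*(-21900/421349413) - 98/3 = 1718990536215800/1749089250618493 - 98/3 = -166253774951964914/5247267751855479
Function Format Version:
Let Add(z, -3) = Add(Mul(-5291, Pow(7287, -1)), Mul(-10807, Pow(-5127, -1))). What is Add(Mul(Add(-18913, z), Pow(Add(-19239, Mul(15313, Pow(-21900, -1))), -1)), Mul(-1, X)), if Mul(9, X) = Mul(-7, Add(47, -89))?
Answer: Rational(-166253774951964914, 5247267751855479) ≈ -31.684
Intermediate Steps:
X = Rational(98, 3) (X = Mul(Rational(1, 9), Mul(-7, Add(47, -89))) = Mul(Rational(1, 9), Mul(-7, -42)) = Mul(Rational(1, 9), 294) = Rational(98, 3) ≈ 32.667)
z = Rational(54568333, 12453483) (z = Add(3, Add(Mul(-5291, Pow(7287, -1)), Mul(-10807, Pow(-5127, -1)))) = Add(3, Add(Mul(-5291, Rational(1, 7287)), Mul(-10807, Rational(-1, 5127)))) = Add(3, Add(Rational(-5291, 7287), Rational(10807, 5127))) = Add(3, Rational(17207884, 12453483)) = Rational(54568333, 12453483) ≈ 4.3818)
Add(Mul(Add(-18913, z), Pow(Add(-19239, Mul(15313, Pow(-21900, -1))), -1)), Mul(-1, X)) = Add(Mul(Add(-18913, Rational(54568333, 12453483)), Pow(Add(-19239, Mul(15313, Pow(-21900, -1))), -1)), Mul(-1, Rational(98, 3))) = Add(Mul(Rational(-235478155646, 12453483), Pow(Add(-19239, Mul(15313, Rational(-1, 21900))), -1)), Rational(-98, 3)) = Add(Mul(Rational(-235478155646, 12453483), Pow(Add(-19239, Rational(-15313, 21900)), -1)), Rational(-98, 3)) = Add(Mul(Rational(-235478155646, 12453483), Pow(Rational(-421349413, 21900), -1)), Rational(-98, 3)) = Add(Mul(Rational(-235478155646, 12453483), Rational(-21900, 421349413)), Rational(-98, 3)) = Add(Rational(1718990536215800, 1749089250618493), Rational(-98, 3)) = Rational(-166253774951964914, 5247267751855479)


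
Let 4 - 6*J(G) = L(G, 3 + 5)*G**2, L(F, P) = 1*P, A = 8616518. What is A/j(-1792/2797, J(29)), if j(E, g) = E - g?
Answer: 36150601269/4699069 ≈ 7693.1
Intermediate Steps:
L(F, P) = P
J(G) = 2/3 - 4*G**2/3 (J(G) = 2/3 - (3 + 5)*G**2/6 = 2/3 - 4*G**2/3)
A/j(-1792/2797, J(29)) = 8616518/(-1792/2797 - (2/3 - 4/3*29**2)) = 8616518/(-1792*1/2797 - (2/3 - 4/3*841)) = 8616518/(-1792/2797 - (2/3 - 3364/3)) = 8616518/(-1792/2797 - 1*(-3362/3)) = 8616518/(-1792/2797 + 3362/3) = 8616518/(9398138/8391) = 8616518*(8391/9398138) = 36150601269/4699069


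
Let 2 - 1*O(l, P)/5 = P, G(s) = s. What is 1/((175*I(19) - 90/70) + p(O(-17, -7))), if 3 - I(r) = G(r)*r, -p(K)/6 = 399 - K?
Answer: -7/453427 ≈ -1.5438e-5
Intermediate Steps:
O(l, P) = 10 - 5*P
p(K) = -2394 + 6*K (p(K) = -6*(399 - K) = -2394 + 6*K)
I(r) = 3 - r² (I(r) = 3 - r*r = 3 - r²)
1/((175*I(19) - 90/70) + p(O(-17, -7))) = 1/((175*(3 - 1*19²) - 90/70) + (-2394 + 6*(10 - 5*(-7)))) = 1/((175*(3 - 1*361) - 90*1/70) + (-2394 + 6*(10 + 35))) = 1/((175*(3 - 361) - 9/7) + (-2394 + 6*45)) = 1/((175*(-358) - 9/7) + (-2394 + 270)) = 1/((-62650 - 9/7) - 2124) = 1/(-438559/7 - 2124) = 1/(-453427/7) = -7/453427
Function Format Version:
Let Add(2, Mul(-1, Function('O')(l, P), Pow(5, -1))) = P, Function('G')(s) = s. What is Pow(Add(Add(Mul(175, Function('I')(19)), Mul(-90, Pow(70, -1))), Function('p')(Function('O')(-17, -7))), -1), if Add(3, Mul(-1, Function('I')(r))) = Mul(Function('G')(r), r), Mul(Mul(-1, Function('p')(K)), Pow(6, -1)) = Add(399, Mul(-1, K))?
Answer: Rational(-7, 453427) ≈ -1.5438e-5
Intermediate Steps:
Function('O')(l, P) = Add(10, Mul(-5, P))
Function('p')(K) = Add(-2394, Mul(6, K)) (Function('p')(K) = Mul(-6, Add(399, Mul(-1, K))) = Add(-2394, Mul(6, K)))
Function('I')(r) = Add(3, Mul(-1, Pow(r, 2))) (Function('I')(r) = Add(3, Mul(-1, Mul(r, r))) = Add(3, Mul(-1, Pow(r, 2))))
Pow(Add(Add(Mul(175, Function('I')(19)), Mul(-90, Pow(70, -1))), Function('p')(Function('O')(-17, -7))), -1) = Pow(Add(Add(Mul(175, Add(3, Mul(-1, Pow(19, 2)))), Mul(-90, Pow(70, -1))), Add(-2394, Mul(6, Add(10, Mul(-5, -7))))), -1) = Pow(Add(Add(Mul(175, Add(3, Mul(-1, 361))), Mul(-90, Rational(1, 70))), Add(-2394, Mul(6, Add(10, 35)))), -1) = Pow(Add(Add(Mul(175, Add(3, -361)), Rational(-9, 7)), Add(-2394, Mul(6, 45))), -1) = Pow(Add(Add(Mul(175, -358), Rational(-9, 7)), Add(-2394, 270)), -1) = Pow(Add(Add(-62650, Rational(-9, 7)), -2124), -1) = Pow(Add(Rational(-438559, 7), -2124), -1) = Pow(Rational(-453427, 7), -1) = Rational(-7, 453427)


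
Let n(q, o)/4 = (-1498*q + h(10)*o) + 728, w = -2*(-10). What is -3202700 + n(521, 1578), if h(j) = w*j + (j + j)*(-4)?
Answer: -5564180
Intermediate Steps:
w = 20
h(j) = 12*j (h(j) = 20*j + (j + j)*(-4) = 20*j + (2*j)*(-4) = 20*j - 8*j = 12*j)
n(q, o) = 2912 - 5992*q + 480*o (n(q, o) = 4*((-1498*q + (12*10)*o) + 728) = 4*((-1498*q + 120*o) + 728) = 4*(728 - 1498*q + 120*o) = 2912 - 5992*q + 480*o)
-3202700 + n(521, 1578) = -3202700 + (2912 - 5992*521 + 480*1578) = -3202700 + (2912 - 3121832 + 757440) = -3202700 - 2361480 = -5564180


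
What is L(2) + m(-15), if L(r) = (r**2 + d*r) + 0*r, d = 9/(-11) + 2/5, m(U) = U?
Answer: -651/55 ≈ -11.836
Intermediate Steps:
d = -23/55 (d = 9*(-1/11) + 2*(1/5) = -9/11 + 2/5 = -23/55 ≈ -0.41818)
L(r) = r**2 - 23*r/55 (L(r) = (r**2 - 23*r/55) + 0*r = (r**2 - 23*r/55) + 0 = r**2 - 23*r/55)
L(2) + m(-15) = (1/55)*2*(-23 + 55*2) - 15 = (1/55)*2*(-23 + 110) - 15 = (1/55)*2*87 - 15 = 174/55 - 15 = -651/55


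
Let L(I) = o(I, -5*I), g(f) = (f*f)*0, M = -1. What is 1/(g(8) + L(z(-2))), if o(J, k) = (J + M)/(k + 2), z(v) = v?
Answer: -4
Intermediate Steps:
o(J, k) = (-1 + J)/(2 + k) (o(J, k) = (J - 1)/(k + 2) = (-1 + J)/(2 + k))
g(f) = 0 (g(f) = f**2*0 = 0)
L(I) = (-1 + I)/(2 - 5*I)
1/(g(8) + L(z(-2))) = 1/(0 + (1 - 1*(-2))/(-2 + 5*(-2))) = 1/(0 + (1 + 2)/(-2 - 10)) = 1/(0 + 3/(-12)) = 1/(0 - 1/12*3) = 1/(0 - 1/4) = 1/(-1/4) = -4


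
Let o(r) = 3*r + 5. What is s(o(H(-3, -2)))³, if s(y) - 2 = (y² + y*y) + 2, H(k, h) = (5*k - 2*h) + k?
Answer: 20615902488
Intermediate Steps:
H(k, h) = -2*h + 6*k (H(k, h) = (-2*h + 5*k) + k = -2*h + 6*k)
o(r) = 5 + 3*r
s(y) = 4 + 2*y² (s(y) = 2 + ((y² + y*y) + 2) = 2 + ((y² + y²) + 2) = 2 + (2*y² + 2) = 2 + (2 + 2*y²) = 4 + 2*y²)
s(o(H(-3, -2)))³ = (4 + 2*(5 + 3*(-2*(-2) + 6*(-3)))²)³ = (4 + 2*(5 + 3*(4 - 18))²)³ = (4 + 2*(5 + 3*(-14))²)³ = (4 + 2*(5 - 42)²)³ = (4 + 2*(-37)²)³ = (4 + 2*1369)³ = (4 + 2738)³ = 2742³ = 20615902488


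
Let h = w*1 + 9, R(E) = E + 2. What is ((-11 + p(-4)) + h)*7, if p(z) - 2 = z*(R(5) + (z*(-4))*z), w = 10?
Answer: 1666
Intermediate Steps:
R(E) = 2 + E
h = 19 (h = 10*1 + 9 = 10 + 9 = 19)
p(z) = 2 + z*(7 - 4*z**2) (p(z) = 2 + z*((2 + 5) + (z*(-4))*z) = 2 + z*(7 + (-4*z)*z) = 2 + z*(7 - 4*z**2))
((-11 + p(-4)) + h)*7 = ((-11 + (2 - 4*(-4)**3 + 7*(-4))) + 19)*7 = ((-11 + (2 - 4*(-64) - 28)) + 19)*7 = ((-11 + (2 + 256 - 28)) + 19)*7 = ((-11 + 230) + 19)*7 = (219 + 19)*7 = 238*7 = 1666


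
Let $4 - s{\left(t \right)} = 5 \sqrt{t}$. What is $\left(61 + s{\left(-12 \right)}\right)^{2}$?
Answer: $3925 - 1300 i \sqrt{3} \approx 3925.0 - 2251.7 i$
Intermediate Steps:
$s{\left(t \right)} = 4 - 5 \sqrt{t}$
$\left(61 + s{\left(-12 \right)}\right)^{2} = \left(61 + \left(4 - 5 \sqrt{-12}\right)\right)^{2} = \left(61 + \left(4 - 5 \cdot 2 i \sqrt{3}\right)\right)^{2} = \left(61 + \left(4 - 10 i \sqrt{3}\right)\right)^{2} = \left(65 - 10 i \sqrt{3}\right)^{2}$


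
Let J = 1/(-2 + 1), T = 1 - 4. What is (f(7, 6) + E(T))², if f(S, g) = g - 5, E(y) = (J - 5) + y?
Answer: 64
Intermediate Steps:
T = -3
J = -1 (J = 1/(-1) = -1)
E(y) = -6 + y (E(y) = (-1 - 5) + y = -6 + y)
f(S, g) = -5 + g
(f(7, 6) + E(T))² = ((-5 + 6) + (-6 - 3))² = (1 - 9)² = (-8)² = 64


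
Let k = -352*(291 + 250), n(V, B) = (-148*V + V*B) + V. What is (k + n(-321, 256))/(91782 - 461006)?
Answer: 225421/369224 ≈ 0.61053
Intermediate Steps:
n(V, B) = -147*V + B*V (n(V, B) = (-148*V + B*V) + V = -147*V + B*V)
k = -190432 (k = -352*541 = -190432)
(k + n(-321, 256))/(91782 - 461006) = (-190432 - 321*(-147 + 256))/(91782 - 461006) = (-190432 - 321*109)/(-369224) = (-190432 - 34989)*(-1/369224) = -225421*(-1/369224) = 225421/369224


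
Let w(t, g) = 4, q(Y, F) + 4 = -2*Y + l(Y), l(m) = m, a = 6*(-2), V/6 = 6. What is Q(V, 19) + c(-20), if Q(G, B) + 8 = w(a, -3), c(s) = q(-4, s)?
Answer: -4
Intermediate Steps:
V = 36 (V = 6*6 = 36)
a = -12
q(Y, F) = -4 - Y (q(Y, F) = -4 + (-2*Y + Y) = -4 - Y)
c(s) = 0 (c(s) = -4 - 1*(-4) = -4 + 4 = 0)
Q(G, B) = -4 (Q(G, B) = -8 + 4 = -4)
Q(V, 19) + c(-20) = -4 + 0 = -4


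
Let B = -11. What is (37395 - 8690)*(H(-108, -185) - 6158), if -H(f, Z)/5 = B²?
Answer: -194131915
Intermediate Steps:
H(f, Z) = -605 (H(f, Z) = -5*(-11)² = -5*121 = -605)
(37395 - 8690)*(H(-108, -185) - 6158) = (37395 - 8690)*(-605 - 6158) = 28705*(-6763) = -194131915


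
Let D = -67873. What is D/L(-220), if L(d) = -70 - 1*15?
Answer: 67873/85 ≈ 798.51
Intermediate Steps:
L(d) = -85 (L(d) = -70 - 15 = -85)
D/L(-220) = -67873/(-85) = -67873*(-1/85) = 67873/85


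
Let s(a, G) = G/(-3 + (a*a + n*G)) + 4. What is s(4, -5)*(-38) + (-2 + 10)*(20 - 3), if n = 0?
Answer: -18/13 ≈ -1.3846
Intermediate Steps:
s(a, G) = 4 + G/(-3 + a**2) (s(a, G) = G/(-3 + (a*a + 0*G)) + 4 = G/(-3 + (a**2 + 0)) + 4 = G/(-3 + a**2) + 4 = 4 + G/(-3 + a**2))
s(4, -5)*(-38) + (-2 + 10)*(20 - 3) = ((-12 - 5 + 4*4**2)/(-3 + 4**2))*(-38) + (-2 + 10)*(20 - 3) = ((-12 - 5 + 4*16)/(-3 + 16))*(-38) + 8*17 = ((-12 - 5 + 64)/13)*(-38) + 136 = ((1/13)*47)*(-38) + 136 = (47/13)*(-38) + 136 = -1786/13 + 136 = -18/13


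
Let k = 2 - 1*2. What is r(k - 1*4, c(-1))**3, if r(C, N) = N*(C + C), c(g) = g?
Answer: 512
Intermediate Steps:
k = 0 (k = 2 - 2 = 0)
r(C, N) = 2*C*N (r(C, N) = N*(2*C) = 2*C*N)
r(k - 1*4, c(-1))**3 = (2*(0 - 1*4)*(-1))**3 = (2*(0 - 4)*(-1))**3 = (2*(-4)*(-1))**3 = 8**3 = 512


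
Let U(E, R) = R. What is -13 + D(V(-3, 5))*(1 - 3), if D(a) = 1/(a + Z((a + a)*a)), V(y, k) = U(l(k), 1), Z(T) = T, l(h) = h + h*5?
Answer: -41/3 ≈ -13.667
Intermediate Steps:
l(h) = 6*h (l(h) = h + 5*h = 6*h)
V(y, k) = 1
D(a) = 1/(a + 2*a²) (D(a) = 1/(a + (a + a)*a) = 1/(a + (2*a)*a) = 1/(a + 2*a²))
-13 + D(V(-3, 5))*(1 - 3) = -13 + (1/(1*(1 + 2*1)))*(1 - 3) = -13 + (1/(1 + 2))*(-2) = -13 + (1/3)*(-2) = -13 + (1*(⅓))*(-2) = -13 + (⅓)*(-2) = -13 - ⅔ = -41/3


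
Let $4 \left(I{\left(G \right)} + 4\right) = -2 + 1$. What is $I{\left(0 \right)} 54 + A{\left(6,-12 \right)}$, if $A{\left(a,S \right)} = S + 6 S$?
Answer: $- \frac{627}{2} \approx -313.5$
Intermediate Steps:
$I{\left(G \right)} = - \frac{17}{4}$ ($I{\left(G \right)} = -4 + \frac{-2 + 1}{4} = -4 + \frac{1}{4} \left(-1\right) = -4 - \frac{1}{4} = - \frac{17}{4}$)
$A{\left(a,S \right)} = 7 S$
$I{\left(0 \right)} 54 + A{\left(6,-12 \right)} = \left(- \frac{17}{4}\right) 54 + 7 \left(-12\right) = - \frac{459}{2} - 84 = - \frac{627}{2}$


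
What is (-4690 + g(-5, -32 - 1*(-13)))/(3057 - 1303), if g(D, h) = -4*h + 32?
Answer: -2291/877 ≈ -2.6123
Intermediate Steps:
g(D, h) = 32 - 4*h
(-4690 + g(-5, -32 - 1*(-13)))/(3057 - 1303) = (-4690 + (32 - 4*(-32 - 1*(-13))))/(3057 - 1303) = (-4690 + (32 - 4*(-32 + 13)))/1754 = (-4690 + (32 - 4*(-19)))*(1/1754) = (-4690 + (32 + 76))*(1/1754) = (-4690 + 108)*(1/1754) = -4582*1/1754 = -2291/877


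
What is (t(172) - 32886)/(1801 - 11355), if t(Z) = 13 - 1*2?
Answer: 32875/9554 ≈ 3.4410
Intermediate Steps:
t(Z) = 11 (t(Z) = 13 - 2 = 11)
(t(172) - 32886)/(1801 - 11355) = (11 - 32886)/(1801 - 11355) = -32875/(-9554) = -32875*(-1/9554) = 32875/9554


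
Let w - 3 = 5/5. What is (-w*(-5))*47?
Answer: 940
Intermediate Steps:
w = 4 (w = 3 + 5/5 = 3 + 5*(⅕) = 3 + 1 = 4)
(-w*(-5))*47 = (-1*4*(-5))*47 = -4*(-5)*47 = 20*47 = 940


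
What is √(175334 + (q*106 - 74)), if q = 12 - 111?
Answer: √164766 ≈ 405.91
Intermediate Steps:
q = -99
√(175334 + (q*106 - 74)) = √(175334 + (-99*106 - 74)) = √(175334 + (-10494 - 74)) = √(175334 - 10568) = √164766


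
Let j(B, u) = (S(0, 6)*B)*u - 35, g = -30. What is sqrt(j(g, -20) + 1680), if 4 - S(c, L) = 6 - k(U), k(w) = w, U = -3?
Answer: I*sqrt(1355) ≈ 36.81*I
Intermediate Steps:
S(c, L) = -5 (S(c, L) = 4 - (6 - 1*(-3)) = 4 - (6 + 3) = 4 - 1*9 = 4 - 9 = -5)
j(B, u) = -35 - 5*B*u (j(B, u) = (-5*B)*u - 35 = -5*B*u - 35 = -35 - 5*B*u)
sqrt(j(g, -20) + 1680) = sqrt((-35 - 5*(-30)*(-20)) + 1680) = sqrt((-35 - 3000) + 1680) = sqrt(-3035 + 1680) = sqrt(-1355) = I*sqrt(1355)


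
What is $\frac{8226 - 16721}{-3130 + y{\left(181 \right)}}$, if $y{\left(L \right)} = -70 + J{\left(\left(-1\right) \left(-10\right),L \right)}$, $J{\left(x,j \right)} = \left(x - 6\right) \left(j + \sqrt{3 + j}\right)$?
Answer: $\frac{5258405}{1531908} + \frac{8495 \sqrt{46}}{765954} \approx 3.5078$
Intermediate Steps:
$J{\left(x,j \right)} = \left(-6 + x\right) \left(j + \sqrt{3 + j}\right)$
$y{\left(L \right)} = -70 + 4 L + 4 \sqrt{3 + L}$ ($y{\left(L \right)} = -70 - \left(6 L + 6 \sqrt{3 + L} - L \left(\left(-1\right) \left(-10\right)\right) - \left(-1\right) \left(-10\right) \sqrt{3 + L}\right) = -70 + \left(- 6 L - 6 \sqrt{3 + L} + L 10 + 10 \sqrt{3 + L}\right) = -70 + \left(- 6 L - 6 \sqrt{3 + L} + 10 L + 10 \sqrt{3 + L}\right) = -70 + \left(4 L + 4 \sqrt{3 + L}\right) = -70 + 4 L + 4 \sqrt{3 + L}$)
$\frac{8226 - 16721}{-3130 + y{\left(181 \right)}} = \frac{8226 - 16721}{-3130 + \left(-70 + 4 \cdot 181 + 4 \sqrt{3 + 181}\right)} = \frac{8226 - 16721}{-3130 + \left(-70 + 724 + 4 \sqrt{184}\right)} = - \frac{8495}{-3130 + \left(-70 + 724 + 4 \cdot 2 \sqrt{46}\right)} = - \frac{8495}{-3130 + \left(-70 + 724 + 8 \sqrt{46}\right)} = - \frac{8495}{-3130 + \left(654 + 8 \sqrt{46}\right)} = - \frac{8495}{-2476 + 8 \sqrt{46}}$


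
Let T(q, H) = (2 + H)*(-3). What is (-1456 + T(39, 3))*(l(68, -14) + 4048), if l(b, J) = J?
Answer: -5934014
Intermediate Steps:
T(q, H) = -6 - 3*H
(-1456 + T(39, 3))*(l(68, -14) + 4048) = (-1456 + (-6 - 3*3))*(-14 + 4048) = (-1456 + (-6 - 9))*4034 = (-1456 - 15)*4034 = -1471*4034 = -5934014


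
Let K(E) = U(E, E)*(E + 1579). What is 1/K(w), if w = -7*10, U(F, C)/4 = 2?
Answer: 1/12072 ≈ 8.2836e-5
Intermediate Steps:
U(F, C) = 8 (U(F, C) = 4*2 = 8)
w = -70
K(E) = 12632 + 8*E (K(E) = 8*(E + 1579) = 8*(1579 + E) = 12632 + 8*E)
1/K(w) = 1/(12632 + 8*(-70)) = 1/(12632 - 560) = 1/12072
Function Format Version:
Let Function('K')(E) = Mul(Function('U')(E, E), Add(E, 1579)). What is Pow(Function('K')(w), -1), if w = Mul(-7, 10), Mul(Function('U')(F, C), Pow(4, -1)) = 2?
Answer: Rational(1, 12072) ≈ 8.2836e-5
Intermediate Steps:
Function('U')(F, C) = 8 (Function('U')(F, C) = Mul(4, 2) = 8)
w = -70
Function('K')(E) = Add(12632, Mul(8, E)) (Function('K')(E) = Mul(8, Add(E, 1579)) = Mul(8, Add(1579, E)) = Add(12632, Mul(8, E)))
Pow(Function('K')(w), -1) = Pow(Add(12632, Mul(8, -70)), -1) = Pow(Add(12632, -560), -1) = Pow(12072, -1) = Rational(1, 12072)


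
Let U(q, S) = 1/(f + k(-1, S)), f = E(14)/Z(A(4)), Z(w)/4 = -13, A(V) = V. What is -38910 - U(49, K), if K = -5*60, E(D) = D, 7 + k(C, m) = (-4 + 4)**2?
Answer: -7353964/189 ≈ -38910.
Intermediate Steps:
k(C, m) = -7 (k(C, m) = -7 + (-4 + 4)**2 = -7 + 0**2 = -7 + 0 = -7)
Z(w) = -52 (Z(w) = 4*(-13) = -52)
K = -300
f = -7/26 (f = 14/(-52) = 14*(-1/52) = -7/26 ≈ -0.26923)
U(q, S) = -26/189 (U(q, S) = 1/(-7/26 - 7) = 1/(-189/26) = -26/189)
-38910 - U(49, K) = -38910 - 1*(-26/189) = -38910 + 26/189 = -7353964/189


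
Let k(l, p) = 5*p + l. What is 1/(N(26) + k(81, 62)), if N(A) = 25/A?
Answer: 26/10191 ≈ 0.0025513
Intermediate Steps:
k(l, p) = l + 5*p
1/(N(26) + k(81, 62)) = 1/(25/26 + (81 + 5*62)) = 1/(25*(1/26) + (81 + 310)) = 1/(25/26 + 391) = 1/(10191/26) = 26/10191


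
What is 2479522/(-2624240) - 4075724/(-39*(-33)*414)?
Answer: -3004202975689/349560577080 ≈ -8.5942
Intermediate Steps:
2479522/(-2624240) - 4075724/(-39*(-33)*414) = 2479522*(-1/2624240) - 4075724/(1287*414) = -1239761/1312120 - 4075724/532818 = -1239761/1312120 - 4075724*1/532818 = -1239761/1312120 - 2037862/266409 = -3004202975689/349560577080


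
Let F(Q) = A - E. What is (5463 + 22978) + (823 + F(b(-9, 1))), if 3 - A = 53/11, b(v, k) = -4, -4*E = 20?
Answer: 321939/11 ≈ 29267.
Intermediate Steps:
E = -5 (E = -1/4*20 = -5)
A = -20/11 (A = 3 - 53/11 = -20/11 ≈ -1.8182)
F(Q) = 35/11 (F(Q) = -20/11 - 1*(-5) = -20/11 + 5 = 35/11)
(5463 + 22978) + (823 + F(b(-9, 1))) = (5463 + 22978) + (823 + 35/11) = 28441 + 9088/11 = 321939/11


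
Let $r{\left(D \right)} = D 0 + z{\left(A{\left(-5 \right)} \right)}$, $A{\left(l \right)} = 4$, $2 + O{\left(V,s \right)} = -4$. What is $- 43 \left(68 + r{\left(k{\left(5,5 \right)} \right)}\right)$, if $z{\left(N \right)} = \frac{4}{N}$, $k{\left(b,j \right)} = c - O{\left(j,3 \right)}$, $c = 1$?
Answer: $-2967$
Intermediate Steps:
$O{\left(V,s \right)} = -6$ ($O{\left(V,s \right)} = -2 - 4 = -6$)
$k{\left(b,j \right)} = 7$ ($k{\left(b,j \right)} = 1 - -6 = 1 + 6 = 7$)
$r{\left(D \right)} = 1$ ($r{\left(D \right)} = D 0 + \frac{4}{4} = 0 + 4 \cdot \frac{1}{4} = 0 + 1 = 1$)
$- 43 \left(68 + r{\left(k{\left(5,5 \right)} \right)}\right) = - 43 \left(68 + 1\right) = \left(-43\right) 69 = -2967$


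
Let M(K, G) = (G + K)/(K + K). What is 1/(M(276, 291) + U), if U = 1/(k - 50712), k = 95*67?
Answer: 8159848/8381399 ≈ 0.97357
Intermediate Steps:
k = 6365
M(K, G) = (G + K)/(2*K) (M(K, G) = (G + K)/((2*K)) = (G + K)*(1/(2*K)) = (G + K)/(2*K))
U = -1/44347 (U = 1/(6365 - 50712) = 1/(-44347) = -1/44347 ≈ -2.2549e-5)
1/(M(276, 291) + U) = 1/((½)*(291 + 276)/276 - 1/44347) = 1/((½)*(1/276)*567 - 1/44347) = 1/(189/184 - 1/44347) = 1/(8381399/8159848) = 8159848/8381399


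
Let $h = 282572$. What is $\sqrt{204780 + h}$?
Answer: $2 \sqrt{121838} \approx 698.11$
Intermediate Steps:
$\sqrt{204780 + h} = \sqrt{204780 + 282572} = \sqrt{487352} = 2 \sqrt{121838}$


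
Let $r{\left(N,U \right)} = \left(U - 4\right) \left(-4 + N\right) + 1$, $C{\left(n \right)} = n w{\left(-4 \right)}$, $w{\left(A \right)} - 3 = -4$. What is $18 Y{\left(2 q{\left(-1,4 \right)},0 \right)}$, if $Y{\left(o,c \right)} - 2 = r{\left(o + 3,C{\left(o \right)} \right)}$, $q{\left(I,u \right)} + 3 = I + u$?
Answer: $126$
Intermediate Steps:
$w{\left(A \right)} = -1$ ($w{\left(A \right)} = 3 - 4 = -1$)
$q{\left(I,u \right)} = -3 + I + u$ ($q{\left(I,u \right)} = -3 + \left(I + u\right) = -3 + I + u$)
$C{\left(n \right)} = - n$ ($C{\left(n \right)} = n \left(-1\right) = - n$)
$r{\left(N,U \right)} = 1 + \left(-4 + N\right) \left(-4 + U\right)$ ($r{\left(N,U \right)} = \left(-4 + U\right) \left(-4 + N\right) + 1 = \left(-4 + N\right) \left(-4 + U\right) + 1 = 1 + \left(-4 + N\right) \left(-4 + U\right)$)
$Y{\left(o,c \right)} = 7 - o \left(3 + o\right)$ ($Y{\left(o,c \right)} = 2 + \left(17 - 4 \left(o + 3\right) - 4 \left(- o\right) + \left(o + 3\right) \left(- o\right)\right) = 2 + \left(17 - 4 \left(3 + o\right) + 4 o + \left(3 + o\right) \left(- o\right)\right) = 2 + \left(17 - \left(12 + 4 o\right) + 4 o - o \left(3 + o\right)\right) = 2 - \left(-5 + o \left(3 + o\right)\right) = 7 - o \left(3 + o\right)$)
$18 Y{\left(2 q{\left(-1,4 \right)},0 \right)} = 18 \left(7 - 2 \left(-3 - 1 + 4\right) \left(3 + 2 \left(-3 - 1 + 4\right)\right)\right) = 18 \left(7 - 2 \cdot 0 \left(3 + 2 \cdot 0\right)\right) = 18 \left(7 - 0 \left(3 + 0\right)\right) = 18 \left(7 - 0 \cdot 3\right) = 18 \left(7 + 0\right) = 18 \cdot 7 = 126$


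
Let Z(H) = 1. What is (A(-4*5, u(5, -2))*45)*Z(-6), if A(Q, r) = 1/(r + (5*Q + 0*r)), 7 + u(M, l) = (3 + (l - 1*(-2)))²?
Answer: -45/98 ≈ -0.45918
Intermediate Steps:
u(M, l) = -7 + (5 + l)² (u(M, l) = -7 + (3 + (l - 1*(-2)))² = -7 + (3 + (l + 2))² = -7 + (3 + (2 + l))² = -7 + (5 + l)²)
A(Q, r) = 1/(r + 5*Q) (A(Q, r) = 1/(r + (5*Q + 0)) = 1/(r + 5*Q))
(A(-4*5, u(5, -2))*45)*Z(-6) = (45/((-7 + (5 - 2)²) + 5*(-4*5)))*1 = (45/((-7 + 3²) + 5*(-20)))*1 = (45/((-7 + 9) - 100))*1 = (45/(2 - 100))*1 = (45/(-98))*1 = -1/98*45*1 = -45/98*1 = -45/98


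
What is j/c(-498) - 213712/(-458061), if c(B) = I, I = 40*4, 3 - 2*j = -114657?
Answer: 2629483105/7328976 ≈ 358.78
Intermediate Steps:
j = 57330 (j = 3/2 - 1/2*(-114657) = 3/2 + 114657/2 = 57330)
I = 160
c(B) = 160
j/c(-498) - 213712/(-458061) = 57330/160 - 213712/(-458061) = 57330*(1/160) - 213712*(-1/458061) = 5733/16 + 213712/458061 = 2629483105/7328976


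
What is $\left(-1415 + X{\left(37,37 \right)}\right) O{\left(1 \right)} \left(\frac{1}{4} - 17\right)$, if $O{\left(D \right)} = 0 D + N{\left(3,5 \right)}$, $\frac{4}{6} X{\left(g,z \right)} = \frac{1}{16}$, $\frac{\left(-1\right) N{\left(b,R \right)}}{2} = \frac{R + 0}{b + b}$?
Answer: $- \frac{15167795}{384} \approx -39499.0$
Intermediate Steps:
$N{\left(b,R \right)} = - \frac{R}{b}$ ($N{\left(b,R \right)} = - 2 \frac{R + 0}{b + b} = - 2 \frac{R}{2 b} = - \frac{R}{b}$)
$X{\left(g,z \right)} = \frac{3}{32}$ ($X{\left(g,z \right)} = \frac{3}{2 \cdot 16} = \frac{3}{2} \cdot \frac{1}{16} = \frac{3}{32}$)
$O{\left(D \right)} = - \frac{5}{3}$ ($O{\left(D \right)} = 0 D - \frac{5}{3} = 0 - 5 \cdot \frac{1}{3} = 0 - \frac{5}{3} = - \frac{5}{3}$)
$\left(-1415 + X{\left(37,37 \right)}\right) O{\left(1 \right)} \left(\frac{1}{4} - 17\right) = \left(-1415 + \frac{3}{32}\right) \left(- \frac{5 \left(\frac{1}{4} - 17\right)}{3}\right) = - \frac{45277 \left(- \frac{5 \left(\frac{1}{4} - 17\right)}{3}\right)}{32} = - \frac{45277 \left(\left(- \frac{5}{3}\right) \left(- \frac{67}{4}\right)\right)}{32} = \left(- \frac{45277}{32}\right) \frac{335}{12} = - \frac{15167795}{384}$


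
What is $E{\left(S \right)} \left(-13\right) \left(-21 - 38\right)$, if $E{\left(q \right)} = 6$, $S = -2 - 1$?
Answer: $4602$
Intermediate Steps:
$S = -3$
$E{\left(S \right)} \left(-13\right) \left(-21 - 38\right) = 6 \left(-13\right) \left(-21 - 38\right) = - 78 \left(-21 - 38\right) = \left(-78\right) \left(-59\right) = 4602$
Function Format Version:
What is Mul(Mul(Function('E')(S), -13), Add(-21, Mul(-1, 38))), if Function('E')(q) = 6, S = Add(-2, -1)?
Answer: 4602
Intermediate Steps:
S = -3
Mul(Mul(Function('E')(S), -13), Add(-21, Mul(-1, 38))) = Mul(Mul(6, -13), Add(-21, Mul(-1, 38))) = Mul(-78, Add(-21, -38)) = Mul(-78, -59) = 4602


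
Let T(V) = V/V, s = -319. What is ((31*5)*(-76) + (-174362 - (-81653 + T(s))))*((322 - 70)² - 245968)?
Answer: 19065663360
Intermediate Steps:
T(V) = 1
((31*5)*(-76) + (-174362 - (-81653 + T(s))))*((322 - 70)² - 245968) = ((31*5)*(-76) + (-174362 - (-81653 + 1)))*((322 - 70)² - 245968) = (155*(-76) + (-174362 - 1*(-81652)))*(252² - 245968) = (-11780 + (-174362 + 81652))*(63504 - 245968) = (-11780 - 92710)*(-182464) = -104490*(-182464) = 19065663360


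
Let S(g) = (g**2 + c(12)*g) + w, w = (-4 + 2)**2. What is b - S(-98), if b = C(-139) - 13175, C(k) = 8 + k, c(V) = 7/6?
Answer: -68399/3 ≈ -22800.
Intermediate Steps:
w = 4 (w = (-2)**2 = 4)
c(V) = 7/6 (c(V) = 7*(1/6) = 7/6)
S(g) = 4 + g**2 + 7*g/6 (S(g) = (g**2 + 7*g/6) + 4 = 4 + g**2 + 7*g/6)
b = -13306 (b = (8 - 139) - 13175 = -131 - 13175 = -13306)
b - S(-98) = -13306 - (4 + (-98)**2 + (7/6)*(-98)) = -13306 - (4 + 9604 - 343/3) = -13306 - 1*28481/3 = -13306 - 28481/3 = -68399/3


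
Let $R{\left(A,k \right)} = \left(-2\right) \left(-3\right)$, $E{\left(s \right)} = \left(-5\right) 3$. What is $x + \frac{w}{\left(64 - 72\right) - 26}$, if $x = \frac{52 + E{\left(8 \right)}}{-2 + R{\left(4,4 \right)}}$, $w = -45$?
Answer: $\frac{719}{68} \approx 10.574$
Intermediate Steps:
$E{\left(s \right)} = -15$
$R{\left(A,k \right)} = 6$
$x = \frac{37}{4}$ ($x = \frac{52 - 15}{-2 + 6} = \frac{37}{4} \approx 9.25$)
$x + \frac{w}{\left(64 - 72\right) - 26} = \frac{37}{4} - \frac{45}{\left(64 - 72\right) - 26} = \frac{37}{4} - \frac{45}{-8 - 26} = \frac{37}{4} - \frac{45}{-34} = \frac{37}{4} - - \frac{45}{34} = \frac{37}{4} + \frac{45}{34} = \frac{719}{68}$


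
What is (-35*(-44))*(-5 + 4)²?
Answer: 1540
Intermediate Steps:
(-35*(-44))*(-5 + 4)² = 1540*(-1)² = 1540*1 = 1540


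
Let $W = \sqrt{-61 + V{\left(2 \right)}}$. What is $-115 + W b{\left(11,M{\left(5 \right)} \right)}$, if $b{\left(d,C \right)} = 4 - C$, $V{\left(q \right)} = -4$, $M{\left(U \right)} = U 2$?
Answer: $-115 - 6 i \sqrt{65} \approx -115.0 - 48.374 i$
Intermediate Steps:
$M{\left(U \right)} = 2 U$
$W = i \sqrt{65}$ ($W = \sqrt{-61 - 4} = \sqrt{-65} = i \sqrt{65} \approx 8.0623 i$)
$-115 + W b{\left(11,M{\left(5 \right)} \right)} = -115 + i \sqrt{65} \left(4 - 2 \cdot 5\right) = -115 + i \sqrt{65} \left(4 - 10\right) = -115 + i \sqrt{65} \left(-6\right) = -115 - 6 i \sqrt{65}$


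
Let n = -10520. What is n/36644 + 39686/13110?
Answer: 164542073/60050355 ≈ 2.7401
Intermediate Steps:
n/36644 + 39686/13110 = -10520/36644 + 39686/13110 = -10520*1/36644 + 39686*(1/13110) = -2630/9161 + 19843/6555 = 164542073/60050355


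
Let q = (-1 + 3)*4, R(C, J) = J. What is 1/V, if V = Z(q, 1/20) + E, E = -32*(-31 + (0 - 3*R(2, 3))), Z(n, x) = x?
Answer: 20/25601 ≈ 0.00078122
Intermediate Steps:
q = 8 (q = 2*4 = 8)
E = 1280 (E = -32*(-31 + (0 - 3*3)) = -32*(-31 + (0 - 9)) = -32*(-31 - 9) = -32*(-40) = 1280)
V = 25601/20 (V = 1/20 + 1280 = 25601/20 ≈ 1280.1)
1/V = 1/(25601/20) = 20/25601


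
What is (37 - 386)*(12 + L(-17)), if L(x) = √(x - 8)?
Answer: -4188 - 1745*I ≈ -4188.0 - 1745.0*I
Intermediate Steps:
L(x) = √(-8 + x)
(37 - 386)*(12 + L(-17)) = (37 - 386)*(12 + √(-8 - 17)) = -349*(12 + √(-25)) = -349*(12 + 5*I) = -4188 - 1745*I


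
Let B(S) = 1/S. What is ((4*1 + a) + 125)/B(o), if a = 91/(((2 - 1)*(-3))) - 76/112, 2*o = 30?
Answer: 41155/28 ≈ 1469.8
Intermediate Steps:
o = 15 (o = (1/2)*30 = 15)
a = -2605/84 (a = 91/((1*(-3))) - 76*1/112 = 91/(-3) - 19/28 = 91*(-1/3) - 19/28 = -91/3 - 19/28 = -2605/84 ≈ -31.012)
((4*1 + a) + 125)/B(o) = ((4*1 - 2605/84) + 125)/(1/15) = ((4 - 2605/84) + 125)/(1/15) = (-2269/84 + 125)*15 = (8231/84)*15 = 41155/28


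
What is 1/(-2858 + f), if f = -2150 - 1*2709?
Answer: -1/7717 ≈ -0.00012958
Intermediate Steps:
f = -4859 (f = -2150 - 2709 = -4859)
1/(-2858 + f) = 1/(-2858 - 4859) = 1/(-7717) = -1/7717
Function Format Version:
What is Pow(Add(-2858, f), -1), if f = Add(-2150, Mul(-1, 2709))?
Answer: Rational(-1, 7717) ≈ -0.00012958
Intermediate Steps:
f = -4859 (f = Add(-2150, -2709) = -4859)
Pow(Add(-2858, f), -1) = Pow(Add(-2858, -4859), -1) = Pow(-7717, -1) = Rational(-1, 7717)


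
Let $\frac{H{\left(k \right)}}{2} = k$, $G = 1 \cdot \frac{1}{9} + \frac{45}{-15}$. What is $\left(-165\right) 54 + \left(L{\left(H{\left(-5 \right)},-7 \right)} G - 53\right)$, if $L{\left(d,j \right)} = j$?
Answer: $- \frac{80485}{9} \approx -8942.8$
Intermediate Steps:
$G = - \frac{26}{9}$ ($G = 1 \cdot \frac{1}{9} + 45 \left(- \frac{1}{15}\right) = \frac{1}{9} - 3 = - \frac{26}{9} \approx -2.8889$)
$H{\left(k \right)} = 2 k$
$\left(-165\right) 54 + \left(L{\left(H{\left(-5 \right)},-7 \right)} G - 53\right) = \left(-165\right) 54 - \frac{295}{9} = -8910 + \left(\frac{182}{9} - 53\right) = -8910 - \frac{295}{9} = - \frac{80485}{9}$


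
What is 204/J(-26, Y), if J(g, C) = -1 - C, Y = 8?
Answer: -68/3 ≈ -22.667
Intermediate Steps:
204/J(-26, Y) = 204/(-1 - 1*8) = 204/(-1 - 8) = 204/(-9) = 204*(-⅑) = -68/3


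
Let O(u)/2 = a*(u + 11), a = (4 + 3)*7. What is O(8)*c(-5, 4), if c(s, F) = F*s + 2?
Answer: -33516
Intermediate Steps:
c(s, F) = 2 + F*s
a = 49 (a = 7*7 = 49)
O(u) = 1078 + 98*u (O(u) = 2*(49*(u + 11)) = 2*(49*(11 + u)) = 2*(539 + 49*u) = 1078 + 98*u)
O(8)*c(-5, 4) = (1078 + 98*8)*(2 + 4*(-5)) = (1078 + 784)*(2 - 20) = 1862*(-18) = -33516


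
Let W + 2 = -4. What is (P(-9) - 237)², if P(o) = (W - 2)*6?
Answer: 81225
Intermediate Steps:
W = -6 (W = -2 - 4 = -6)
P(o) = -48 (P(o) = (-6 - 2)*6 = -8*6 = -48)
(P(-9) - 237)² = (-48 - 237)² = (-285)² = 81225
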